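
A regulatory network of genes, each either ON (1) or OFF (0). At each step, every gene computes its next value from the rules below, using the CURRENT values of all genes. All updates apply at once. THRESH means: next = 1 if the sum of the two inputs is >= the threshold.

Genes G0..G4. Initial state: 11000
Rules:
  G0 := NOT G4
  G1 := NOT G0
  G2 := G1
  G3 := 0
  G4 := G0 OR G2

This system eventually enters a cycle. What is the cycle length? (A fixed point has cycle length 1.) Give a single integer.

Answer: 4

Derivation:
Step 0: 11000
Step 1: G0=NOT G4=NOT 0=1 G1=NOT G0=NOT 1=0 G2=G1=1 G3=0(const) G4=G0|G2=1|0=1 -> 10101
Step 2: G0=NOT G4=NOT 1=0 G1=NOT G0=NOT 1=0 G2=G1=0 G3=0(const) G4=G0|G2=1|1=1 -> 00001
Step 3: G0=NOT G4=NOT 1=0 G1=NOT G0=NOT 0=1 G2=G1=0 G3=0(const) G4=G0|G2=0|0=0 -> 01000
Step 4: G0=NOT G4=NOT 0=1 G1=NOT G0=NOT 0=1 G2=G1=1 G3=0(const) G4=G0|G2=0|0=0 -> 11100
Step 5: G0=NOT G4=NOT 0=1 G1=NOT G0=NOT 1=0 G2=G1=1 G3=0(const) G4=G0|G2=1|1=1 -> 10101
State from step 5 equals state from step 1 -> cycle length 4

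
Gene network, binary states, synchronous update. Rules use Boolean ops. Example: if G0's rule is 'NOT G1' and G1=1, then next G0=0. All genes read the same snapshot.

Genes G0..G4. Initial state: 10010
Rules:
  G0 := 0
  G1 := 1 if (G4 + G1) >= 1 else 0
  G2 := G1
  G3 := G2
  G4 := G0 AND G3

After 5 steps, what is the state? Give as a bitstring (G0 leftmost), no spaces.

Step 1: G0=0(const) G1=(0+0>=1)=0 G2=G1=0 G3=G2=0 G4=G0&G3=1&1=1 -> 00001
Step 2: G0=0(const) G1=(1+0>=1)=1 G2=G1=0 G3=G2=0 G4=G0&G3=0&0=0 -> 01000
Step 3: G0=0(const) G1=(0+1>=1)=1 G2=G1=1 G3=G2=0 G4=G0&G3=0&0=0 -> 01100
Step 4: G0=0(const) G1=(0+1>=1)=1 G2=G1=1 G3=G2=1 G4=G0&G3=0&0=0 -> 01110
Step 5: G0=0(const) G1=(0+1>=1)=1 G2=G1=1 G3=G2=1 G4=G0&G3=0&1=0 -> 01110

01110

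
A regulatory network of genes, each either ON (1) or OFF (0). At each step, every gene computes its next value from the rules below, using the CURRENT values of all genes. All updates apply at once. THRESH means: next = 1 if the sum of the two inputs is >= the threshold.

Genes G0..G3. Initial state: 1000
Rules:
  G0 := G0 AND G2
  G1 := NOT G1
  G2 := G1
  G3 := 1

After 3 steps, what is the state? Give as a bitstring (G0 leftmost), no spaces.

Step 1: G0=G0&G2=1&0=0 G1=NOT G1=NOT 0=1 G2=G1=0 G3=1(const) -> 0101
Step 2: G0=G0&G2=0&0=0 G1=NOT G1=NOT 1=0 G2=G1=1 G3=1(const) -> 0011
Step 3: G0=G0&G2=0&1=0 G1=NOT G1=NOT 0=1 G2=G1=0 G3=1(const) -> 0101

0101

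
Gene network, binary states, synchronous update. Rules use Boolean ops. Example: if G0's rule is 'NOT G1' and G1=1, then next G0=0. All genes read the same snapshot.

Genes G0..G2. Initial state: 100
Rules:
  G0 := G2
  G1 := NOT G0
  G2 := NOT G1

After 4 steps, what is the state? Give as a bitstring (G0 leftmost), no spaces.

Step 1: G0=G2=0 G1=NOT G0=NOT 1=0 G2=NOT G1=NOT 0=1 -> 001
Step 2: G0=G2=1 G1=NOT G0=NOT 0=1 G2=NOT G1=NOT 0=1 -> 111
Step 3: G0=G2=1 G1=NOT G0=NOT 1=0 G2=NOT G1=NOT 1=0 -> 100
Step 4: G0=G2=0 G1=NOT G0=NOT 1=0 G2=NOT G1=NOT 0=1 -> 001

001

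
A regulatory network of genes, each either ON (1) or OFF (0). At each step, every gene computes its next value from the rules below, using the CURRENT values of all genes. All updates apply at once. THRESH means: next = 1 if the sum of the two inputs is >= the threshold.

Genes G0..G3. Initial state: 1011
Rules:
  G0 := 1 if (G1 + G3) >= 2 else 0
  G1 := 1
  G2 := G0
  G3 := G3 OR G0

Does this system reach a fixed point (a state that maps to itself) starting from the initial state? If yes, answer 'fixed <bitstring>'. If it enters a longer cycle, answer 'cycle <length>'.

Answer: fixed 1111

Derivation:
Step 0: 1011
Step 1: G0=(0+1>=2)=0 G1=1(const) G2=G0=1 G3=G3|G0=1|1=1 -> 0111
Step 2: G0=(1+1>=2)=1 G1=1(const) G2=G0=0 G3=G3|G0=1|0=1 -> 1101
Step 3: G0=(1+1>=2)=1 G1=1(const) G2=G0=1 G3=G3|G0=1|1=1 -> 1111
Step 4: G0=(1+1>=2)=1 G1=1(const) G2=G0=1 G3=G3|G0=1|1=1 -> 1111
Fixed point reached at step 3: 1111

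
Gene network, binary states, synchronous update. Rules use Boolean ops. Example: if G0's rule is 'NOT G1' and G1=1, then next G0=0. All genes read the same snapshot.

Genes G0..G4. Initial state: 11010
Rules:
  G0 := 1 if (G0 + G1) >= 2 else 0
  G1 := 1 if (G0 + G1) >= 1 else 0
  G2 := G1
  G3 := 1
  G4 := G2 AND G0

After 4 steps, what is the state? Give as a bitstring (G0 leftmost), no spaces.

Step 1: G0=(1+1>=2)=1 G1=(1+1>=1)=1 G2=G1=1 G3=1(const) G4=G2&G0=0&1=0 -> 11110
Step 2: G0=(1+1>=2)=1 G1=(1+1>=1)=1 G2=G1=1 G3=1(const) G4=G2&G0=1&1=1 -> 11111
Step 3: G0=(1+1>=2)=1 G1=(1+1>=1)=1 G2=G1=1 G3=1(const) G4=G2&G0=1&1=1 -> 11111
Step 4: G0=(1+1>=2)=1 G1=(1+1>=1)=1 G2=G1=1 G3=1(const) G4=G2&G0=1&1=1 -> 11111

11111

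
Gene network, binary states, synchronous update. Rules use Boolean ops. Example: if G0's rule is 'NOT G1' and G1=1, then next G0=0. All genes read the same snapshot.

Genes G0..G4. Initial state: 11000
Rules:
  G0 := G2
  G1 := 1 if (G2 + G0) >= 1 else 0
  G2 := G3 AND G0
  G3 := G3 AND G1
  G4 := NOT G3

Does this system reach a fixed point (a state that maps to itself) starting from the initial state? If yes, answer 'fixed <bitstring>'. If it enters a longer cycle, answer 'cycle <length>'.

Answer: fixed 00001

Derivation:
Step 0: 11000
Step 1: G0=G2=0 G1=(0+1>=1)=1 G2=G3&G0=0&1=0 G3=G3&G1=0&1=0 G4=NOT G3=NOT 0=1 -> 01001
Step 2: G0=G2=0 G1=(0+0>=1)=0 G2=G3&G0=0&0=0 G3=G3&G1=0&1=0 G4=NOT G3=NOT 0=1 -> 00001
Step 3: G0=G2=0 G1=(0+0>=1)=0 G2=G3&G0=0&0=0 G3=G3&G1=0&0=0 G4=NOT G3=NOT 0=1 -> 00001
Fixed point reached at step 2: 00001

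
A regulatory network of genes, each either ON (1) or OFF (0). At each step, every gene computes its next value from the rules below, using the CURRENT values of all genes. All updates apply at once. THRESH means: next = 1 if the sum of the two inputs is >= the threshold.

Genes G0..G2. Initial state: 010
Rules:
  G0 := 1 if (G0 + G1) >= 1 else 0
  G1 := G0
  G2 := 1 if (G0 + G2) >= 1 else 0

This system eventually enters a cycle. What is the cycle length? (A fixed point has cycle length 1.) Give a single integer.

Step 0: 010
Step 1: G0=(0+1>=1)=1 G1=G0=0 G2=(0+0>=1)=0 -> 100
Step 2: G0=(1+0>=1)=1 G1=G0=1 G2=(1+0>=1)=1 -> 111
Step 3: G0=(1+1>=1)=1 G1=G0=1 G2=(1+1>=1)=1 -> 111
State from step 3 equals state from step 2 -> cycle length 1

Answer: 1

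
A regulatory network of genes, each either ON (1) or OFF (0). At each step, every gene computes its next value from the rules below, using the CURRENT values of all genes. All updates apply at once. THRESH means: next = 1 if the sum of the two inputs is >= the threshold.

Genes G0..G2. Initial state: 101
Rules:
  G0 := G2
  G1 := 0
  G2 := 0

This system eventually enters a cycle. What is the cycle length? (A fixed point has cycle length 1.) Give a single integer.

Step 0: 101
Step 1: G0=G2=1 G1=0(const) G2=0(const) -> 100
Step 2: G0=G2=0 G1=0(const) G2=0(const) -> 000
Step 3: G0=G2=0 G1=0(const) G2=0(const) -> 000
State from step 3 equals state from step 2 -> cycle length 1

Answer: 1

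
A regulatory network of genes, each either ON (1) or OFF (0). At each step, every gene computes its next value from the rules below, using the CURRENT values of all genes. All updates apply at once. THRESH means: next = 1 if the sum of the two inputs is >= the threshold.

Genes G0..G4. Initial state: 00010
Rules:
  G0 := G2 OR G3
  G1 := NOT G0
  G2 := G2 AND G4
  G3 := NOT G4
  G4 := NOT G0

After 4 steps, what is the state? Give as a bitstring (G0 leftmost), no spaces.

Step 1: G0=G2|G3=0|1=1 G1=NOT G0=NOT 0=1 G2=G2&G4=0&0=0 G3=NOT G4=NOT 0=1 G4=NOT G0=NOT 0=1 -> 11011
Step 2: G0=G2|G3=0|1=1 G1=NOT G0=NOT 1=0 G2=G2&G4=0&1=0 G3=NOT G4=NOT 1=0 G4=NOT G0=NOT 1=0 -> 10000
Step 3: G0=G2|G3=0|0=0 G1=NOT G0=NOT 1=0 G2=G2&G4=0&0=0 G3=NOT G4=NOT 0=1 G4=NOT G0=NOT 1=0 -> 00010
Step 4: G0=G2|G3=0|1=1 G1=NOT G0=NOT 0=1 G2=G2&G4=0&0=0 G3=NOT G4=NOT 0=1 G4=NOT G0=NOT 0=1 -> 11011

11011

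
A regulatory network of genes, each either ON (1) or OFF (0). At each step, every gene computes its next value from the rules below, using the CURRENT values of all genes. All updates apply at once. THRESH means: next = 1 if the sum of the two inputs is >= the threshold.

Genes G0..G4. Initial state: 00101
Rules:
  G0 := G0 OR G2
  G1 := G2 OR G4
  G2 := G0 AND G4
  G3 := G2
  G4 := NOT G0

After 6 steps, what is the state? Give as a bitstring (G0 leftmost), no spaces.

Step 1: G0=G0|G2=0|1=1 G1=G2|G4=1|1=1 G2=G0&G4=0&1=0 G3=G2=1 G4=NOT G0=NOT 0=1 -> 11011
Step 2: G0=G0|G2=1|0=1 G1=G2|G4=0|1=1 G2=G0&G4=1&1=1 G3=G2=0 G4=NOT G0=NOT 1=0 -> 11100
Step 3: G0=G0|G2=1|1=1 G1=G2|G4=1|0=1 G2=G0&G4=1&0=0 G3=G2=1 G4=NOT G0=NOT 1=0 -> 11010
Step 4: G0=G0|G2=1|0=1 G1=G2|G4=0|0=0 G2=G0&G4=1&0=0 G3=G2=0 G4=NOT G0=NOT 1=0 -> 10000
Step 5: G0=G0|G2=1|0=1 G1=G2|G4=0|0=0 G2=G0&G4=1&0=0 G3=G2=0 G4=NOT G0=NOT 1=0 -> 10000
Step 6: G0=G0|G2=1|0=1 G1=G2|G4=0|0=0 G2=G0&G4=1&0=0 G3=G2=0 G4=NOT G0=NOT 1=0 -> 10000

10000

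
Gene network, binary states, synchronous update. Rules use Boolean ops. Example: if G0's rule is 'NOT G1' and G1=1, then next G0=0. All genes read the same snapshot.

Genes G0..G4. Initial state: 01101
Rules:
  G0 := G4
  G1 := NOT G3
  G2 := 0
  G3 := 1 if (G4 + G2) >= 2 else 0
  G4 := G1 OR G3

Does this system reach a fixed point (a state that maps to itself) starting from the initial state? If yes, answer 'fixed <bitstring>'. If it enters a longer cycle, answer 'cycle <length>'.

Step 0: 01101
Step 1: G0=G4=1 G1=NOT G3=NOT 0=1 G2=0(const) G3=(1+1>=2)=1 G4=G1|G3=1|0=1 -> 11011
Step 2: G0=G4=1 G1=NOT G3=NOT 1=0 G2=0(const) G3=(1+0>=2)=0 G4=G1|G3=1|1=1 -> 10001
Step 3: G0=G4=1 G1=NOT G3=NOT 0=1 G2=0(const) G3=(1+0>=2)=0 G4=G1|G3=0|0=0 -> 11000
Step 4: G0=G4=0 G1=NOT G3=NOT 0=1 G2=0(const) G3=(0+0>=2)=0 G4=G1|G3=1|0=1 -> 01001
Step 5: G0=G4=1 G1=NOT G3=NOT 0=1 G2=0(const) G3=(1+0>=2)=0 G4=G1|G3=1|0=1 -> 11001
Step 6: G0=G4=1 G1=NOT G3=NOT 0=1 G2=0(const) G3=(1+0>=2)=0 G4=G1|G3=1|0=1 -> 11001
Fixed point reached at step 5: 11001

Answer: fixed 11001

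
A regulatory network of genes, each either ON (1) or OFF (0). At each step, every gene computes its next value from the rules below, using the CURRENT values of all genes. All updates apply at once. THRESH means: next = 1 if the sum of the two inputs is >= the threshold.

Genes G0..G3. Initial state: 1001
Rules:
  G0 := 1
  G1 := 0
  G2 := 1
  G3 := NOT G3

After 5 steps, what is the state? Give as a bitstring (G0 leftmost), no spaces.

Step 1: G0=1(const) G1=0(const) G2=1(const) G3=NOT G3=NOT 1=0 -> 1010
Step 2: G0=1(const) G1=0(const) G2=1(const) G3=NOT G3=NOT 0=1 -> 1011
Step 3: G0=1(const) G1=0(const) G2=1(const) G3=NOT G3=NOT 1=0 -> 1010
Step 4: G0=1(const) G1=0(const) G2=1(const) G3=NOT G3=NOT 0=1 -> 1011
Step 5: G0=1(const) G1=0(const) G2=1(const) G3=NOT G3=NOT 1=0 -> 1010

1010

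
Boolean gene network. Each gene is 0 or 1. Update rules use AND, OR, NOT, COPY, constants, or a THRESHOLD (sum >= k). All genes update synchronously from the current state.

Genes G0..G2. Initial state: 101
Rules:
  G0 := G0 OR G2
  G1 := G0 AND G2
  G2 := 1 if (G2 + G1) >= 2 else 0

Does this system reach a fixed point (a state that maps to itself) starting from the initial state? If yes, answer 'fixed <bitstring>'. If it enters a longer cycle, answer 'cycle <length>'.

Step 0: 101
Step 1: G0=G0|G2=1|1=1 G1=G0&G2=1&1=1 G2=(1+0>=2)=0 -> 110
Step 2: G0=G0|G2=1|0=1 G1=G0&G2=1&0=0 G2=(0+1>=2)=0 -> 100
Step 3: G0=G0|G2=1|0=1 G1=G0&G2=1&0=0 G2=(0+0>=2)=0 -> 100
Fixed point reached at step 2: 100

Answer: fixed 100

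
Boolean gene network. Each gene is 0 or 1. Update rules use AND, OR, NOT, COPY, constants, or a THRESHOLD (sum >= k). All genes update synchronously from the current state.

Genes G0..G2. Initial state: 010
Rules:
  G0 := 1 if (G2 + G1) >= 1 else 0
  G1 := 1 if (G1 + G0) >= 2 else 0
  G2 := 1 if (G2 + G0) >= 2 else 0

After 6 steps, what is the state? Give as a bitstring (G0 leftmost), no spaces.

Step 1: G0=(0+1>=1)=1 G1=(1+0>=2)=0 G2=(0+0>=2)=0 -> 100
Step 2: G0=(0+0>=1)=0 G1=(0+1>=2)=0 G2=(0+1>=2)=0 -> 000
Step 3: G0=(0+0>=1)=0 G1=(0+0>=2)=0 G2=(0+0>=2)=0 -> 000
Step 4: G0=(0+0>=1)=0 G1=(0+0>=2)=0 G2=(0+0>=2)=0 -> 000
Step 5: G0=(0+0>=1)=0 G1=(0+0>=2)=0 G2=(0+0>=2)=0 -> 000
Step 6: G0=(0+0>=1)=0 G1=(0+0>=2)=0 G2=(0+0>=2)=0 -> 000

000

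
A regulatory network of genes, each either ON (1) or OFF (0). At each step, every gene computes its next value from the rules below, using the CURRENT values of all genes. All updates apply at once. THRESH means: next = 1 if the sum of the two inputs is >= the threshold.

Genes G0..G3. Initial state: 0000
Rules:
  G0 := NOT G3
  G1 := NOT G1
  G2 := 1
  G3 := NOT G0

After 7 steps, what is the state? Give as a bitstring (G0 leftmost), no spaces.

Step 1: G0=NOT G3=NOT 0=1 G1=NOT G1=NOT 0=1 G2=1(const) G3=NOT G0=NOT 0=1 -> 1111
Step 2: G0=NOT G3=NOT 1=0 G1=NOT G1=NOT 1=0 G2=1(const) G3=NOT G0=NOT 1=0 -> 0010
Step 3: G0=NOT G3=NOT 0=1 G1=NOT G1=NOT 0=1 G2=1(const) G3=NOT G0=NOT 0=1 -> 1111
Step 4: G0=NOT G3=NOT 1=0 G1=NOT G1=NOT 1=0 G2=1(const) G3=NOT G0=NOT 1=0 -> 0010
Step 5: G0=NOT G3=NOT 0=1 G1=NOT G1=NOT 0=1 G2=1(const) G3=NOT G0=NOT 0=1 -> 1111
Step 6: G0=NOT G3=NOT 1=0 G1=NOT G1=NOT 1=0 G2=1(const) G3=NOT G0=NOT 1=0 -> 0010
Step 7: G0=NOT G3=NOT 0=1 G1=NOT G1=NOT 0=1 G2=1(const) G3=NOT G0=NOT 0=1 -> 1111

1111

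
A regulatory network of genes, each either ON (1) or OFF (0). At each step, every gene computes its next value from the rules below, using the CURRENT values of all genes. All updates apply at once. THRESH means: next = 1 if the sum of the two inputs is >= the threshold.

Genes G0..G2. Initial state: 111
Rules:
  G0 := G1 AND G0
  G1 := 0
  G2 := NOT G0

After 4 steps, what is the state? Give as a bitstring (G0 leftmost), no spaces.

Step 1: G0=G1&G0=1&1=1 G1=0(const) G2=NOT G0=NOT 1=0 -> 100
Step 2: G0=G1&G0=0&1=0 G1=0(const) G2=NOT G0=NOT 1=0 -> 000
Step 3: G0=G1&G0=0&0=0 G1=0(const) G2=NOT G0=NOT 0=1 -> 001
Step 4: G0=G1&G0=0&0=0 G1=0(const) G2=NOT G0=NOT 0=1 -> 001

001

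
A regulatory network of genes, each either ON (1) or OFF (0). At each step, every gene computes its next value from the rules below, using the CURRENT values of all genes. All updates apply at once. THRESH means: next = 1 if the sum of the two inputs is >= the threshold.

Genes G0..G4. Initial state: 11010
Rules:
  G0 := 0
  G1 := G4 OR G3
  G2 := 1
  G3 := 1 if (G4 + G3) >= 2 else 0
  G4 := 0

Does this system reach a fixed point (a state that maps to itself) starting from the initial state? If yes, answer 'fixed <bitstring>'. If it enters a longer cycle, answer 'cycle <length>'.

Answer: fixed 00100

Derivation:
Step 0: 11010
Step 1: G0=0(const) G1=G4|G3=0|1=1 G2=1(const) G3=(0+1>=2)=0 G4=0(const) -> 01100
Step 2: G0=0(const) G1=G4|G3=0|0=0 G2=1(const) G3=(0+0>=2)=0 G4=0(const) -> 00100
Step 3: G0=0(const) G1=G4|G3=0|0=0 G2=1(const) G3=(0+0>=2)=0 G4=0(const) -> 00100
Fixed point reached at step 2: 00100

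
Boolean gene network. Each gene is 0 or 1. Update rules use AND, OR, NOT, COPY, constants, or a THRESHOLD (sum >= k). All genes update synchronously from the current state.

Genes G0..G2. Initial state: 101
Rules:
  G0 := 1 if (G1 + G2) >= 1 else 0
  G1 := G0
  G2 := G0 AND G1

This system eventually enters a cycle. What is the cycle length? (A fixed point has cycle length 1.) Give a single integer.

Step 0: 101
Step 1: G0=(0+1>=1)=1 G1=G0=1 G2=G0&G1=1&0=0 -> 110
Step 2: G0=(1+0>=1)=1 G1=G0=1 G2=G0&G1=1&1=1 -> 111
Step 3: G0=(1+1>=1)=1 G1=G0=1 G2=G0&G1=1&1=1 -> 111
State from step 3 equals state from step 2 -> cycle length 1

Answer: 1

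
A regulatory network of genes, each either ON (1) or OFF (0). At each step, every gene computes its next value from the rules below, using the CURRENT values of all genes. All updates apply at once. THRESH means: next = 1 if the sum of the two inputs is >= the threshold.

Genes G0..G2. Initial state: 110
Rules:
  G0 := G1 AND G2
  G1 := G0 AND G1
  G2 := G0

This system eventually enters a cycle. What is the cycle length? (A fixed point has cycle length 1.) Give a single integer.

Answer: 1

Derivation:
Step 0: 110
Step 1: G0=G1&G2=1&0=0 G1=G0&G1=1&1=1 G2=G0=1 -> 011
Step 2: G0=G1&G2=1&1=1 G1=G0&G1=0&1=0 G2=G0=0 -> 100
Step 3: G0=G1&G2=0&0=0 G1=G0&G1=1&0=0 G2=G0=1 -> 001
Step 4: G0=G1&G2=0&1=0 G1=G0&G1=0&0=0 G2=G0=0 -> 000
Step 5: G0=G1&G2=0&0=0 G1=G0&G1=0&0=0 G2=G0=0 -> 000
State from step 5 equals state from step 4 -> cycle length 1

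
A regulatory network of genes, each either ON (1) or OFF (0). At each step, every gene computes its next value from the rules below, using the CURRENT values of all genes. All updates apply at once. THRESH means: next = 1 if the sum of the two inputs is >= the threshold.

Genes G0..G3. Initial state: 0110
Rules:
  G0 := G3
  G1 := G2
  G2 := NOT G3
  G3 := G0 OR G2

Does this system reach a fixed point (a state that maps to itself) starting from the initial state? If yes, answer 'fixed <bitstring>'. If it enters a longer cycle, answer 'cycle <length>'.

Step 0: 0110
Step 1: G0=G3=0 G1=G2=1 G2=NOT G3=NOT 0=1 G3=G0|G2=0|1=1 -> 0111
Step 2: G0=G3=1 G1=G2=1 G2=NOT G3=NOT 1=0 G3=G0|G2=0|1=1 -> 1101
Step 3: G0=G3=1 G1=G2=0 G2=NOT G3=NOT 1=0 G3=G0|G2=1|0=1 -> 1001
Step 4: G0=G3=1 G1=G2=0 G2=NOT G3=NOT 1=0 G3=G0|G2=1|0=1 -> 1001
Fixed point reached at step 3: 1001

Answer: fixed 1001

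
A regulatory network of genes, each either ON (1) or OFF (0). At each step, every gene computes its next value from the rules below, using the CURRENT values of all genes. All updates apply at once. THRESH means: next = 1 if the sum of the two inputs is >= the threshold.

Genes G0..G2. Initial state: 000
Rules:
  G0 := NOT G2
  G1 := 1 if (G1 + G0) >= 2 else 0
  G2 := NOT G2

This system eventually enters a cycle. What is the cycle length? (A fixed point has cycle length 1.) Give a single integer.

Step 0: 000
Step 1: G0=NOT G2=NOT 0=1 G1=(0+0>=2)=0 G2=NOT G2=NOT 0=1 -> 101
Step 2: G0=NOT G2=NOT 1=0 G1=(0+1>=2)=0 G2=NOT G2=NOT 1=0 -> 000
State from step 2 equals state from step 0 -> cycle length 2

Answer: 2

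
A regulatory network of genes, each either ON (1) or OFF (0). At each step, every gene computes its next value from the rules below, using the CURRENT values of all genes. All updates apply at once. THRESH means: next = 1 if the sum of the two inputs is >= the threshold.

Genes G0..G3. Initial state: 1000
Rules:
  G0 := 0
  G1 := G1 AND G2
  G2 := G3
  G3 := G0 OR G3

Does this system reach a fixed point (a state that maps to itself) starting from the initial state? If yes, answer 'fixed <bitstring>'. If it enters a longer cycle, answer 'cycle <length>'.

Step 0: 1000
Step 1: G0=0(const) G1=G1&G2=0&0=0 G2=G3=0 G3=G0|G3=1|0=1 -> 0001
Step 2: G0=0(const) G1=G1&G2=0&0=0 G2=G3=1 G3=G0|G3=0|1=1 -> 0011
Step 3: G0=0(const) G1=G1&G2=0&1=0 G2=G3=1 G3=G0|G3=0|1=1 -> 0011
Fixed point reached at step 2: 0011

Answer: fixed 0011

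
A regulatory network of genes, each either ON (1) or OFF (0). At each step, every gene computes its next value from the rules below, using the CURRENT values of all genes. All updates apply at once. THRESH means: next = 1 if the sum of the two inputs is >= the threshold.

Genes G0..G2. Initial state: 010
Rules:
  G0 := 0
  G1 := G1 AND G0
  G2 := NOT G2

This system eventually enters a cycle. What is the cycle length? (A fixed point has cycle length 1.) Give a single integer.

Answer: 2

Derivation:
Step 0: 010
Step 1: G0=0(const) G1=G1&G0=1&0=0 G2=NOT G2=NOT 0=1 -> 001
Step 2: G0=0(const) G1=G1&G0=0&0=0 G2=NOT G2=NOT 1=0 -> 000
Step 3: G0=0(const) G1=G1&G0=0&0=0 G2=NOT G2=NOT 0=1 -> 001
State from step 3 equals state from step 1 -> cycle length 2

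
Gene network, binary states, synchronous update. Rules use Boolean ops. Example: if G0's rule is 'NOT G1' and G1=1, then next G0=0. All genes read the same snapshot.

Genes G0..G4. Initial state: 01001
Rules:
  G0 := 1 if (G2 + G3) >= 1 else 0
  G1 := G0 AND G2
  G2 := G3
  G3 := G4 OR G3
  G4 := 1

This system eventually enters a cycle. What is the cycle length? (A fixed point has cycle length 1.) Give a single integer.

Step 0: 01001
Step 1: G0=(0+0>=1)=0 G1=G0&G2=0&0=0 G2=G3=0 G3=G4|G3=1|0=1 G4=1(const) -> 00011
Step 2: G0=(0+1>=1)=1 G1=G0&G2=0&0=0 G2=G3=1 G3=G4|G3=1|1=1 G4=1(const) -> 10111
Step 3: G0=(1+1>=1)=1 G1=G0&G2=1&1=1 G2=G3=1 G3=G4|G3=1|1=1 G4=1(const) -> 11111
Step 4: G0=(1+1>=1)=1 G1=G0&G2=1&1=1 G2=G3=1 G3=G4|G3=1|1=1 G4=1(const) -> 11111
State from step 4 equals state from step 3 -> cycle length 1

Answer: 1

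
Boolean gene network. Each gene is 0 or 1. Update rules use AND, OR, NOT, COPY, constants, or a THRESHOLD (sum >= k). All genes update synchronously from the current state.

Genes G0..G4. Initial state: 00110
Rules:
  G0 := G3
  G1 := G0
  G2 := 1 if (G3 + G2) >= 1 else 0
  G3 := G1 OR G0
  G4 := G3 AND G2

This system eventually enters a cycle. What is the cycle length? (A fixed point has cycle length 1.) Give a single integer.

Answer: 1

Derivation:
Step 0: 00110
Step 1: G0=G3=1 G1=G0=0 G2=(1+1>=1)=1 G3=G1|G0=0|0=0 G4=G3&G2=1&1=1 -> 10101
Step 2: G0=G3=0 G1=G0=1 G2=(0+1>=1)=1 G3=G1|G0=0|1=1 G4=G3&G2=0&1=0 -> 01110
Step 3: G0=G3=1 G1=G0=0 G2=(1+1>=1)=1 G3=G1|G0=1|0=1 G4=G3&G2=1&1=1 -> 10111
Step 4: G0=G3=1 G1=G0=1 G2=(1+1>=1)=1 G3=G1|G0=0|1=1 G4=G3&G2=1&1=1 -> 11111
Step 5: G0=G3=1 G1=G0=1 G2=(1+1>=1)=1 G3=G1|G0=1|1=1 G4=G3&G2=1&1=1 -> 11111
State from step 5 equals state from step 4 -> cycle length 1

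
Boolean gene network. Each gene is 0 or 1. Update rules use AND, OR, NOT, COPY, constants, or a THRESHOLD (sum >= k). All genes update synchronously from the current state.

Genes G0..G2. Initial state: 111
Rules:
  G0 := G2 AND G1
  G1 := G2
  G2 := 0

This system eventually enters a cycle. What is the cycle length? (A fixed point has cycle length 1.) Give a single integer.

Step 0: 111
Step 1: G0=G2&G1=1&1=1 G1=G2=1 G2=0(const) -> 110
Step 2: G0=G2&G1=0&1=0 G1=G2=0 G2=0(const) -> 000
Step 3: G0=G2&G1=0&0=0 G1=G2=0 G2=0(const) -> 000
State from step 3 equals state from step 2 -> cycle length 1

Answer: 1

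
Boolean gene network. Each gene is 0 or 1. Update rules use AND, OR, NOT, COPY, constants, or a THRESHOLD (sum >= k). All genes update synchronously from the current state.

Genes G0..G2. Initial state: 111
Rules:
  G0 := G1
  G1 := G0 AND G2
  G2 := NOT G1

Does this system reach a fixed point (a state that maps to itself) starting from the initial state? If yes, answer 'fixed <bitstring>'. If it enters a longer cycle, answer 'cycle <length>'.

Step 0: 111
Step 1: G0=G1=1 G1=G0&G2=1&1=1 G2=NOT G1=NOT 1=0 -> 110
Step 2: G0=G1=1 G1=G0&G2=1&0=0 G2=NOT G1=NOT 1=0 -> 100
Step 3: G0=G1=0 G1=G0&G2=1&0=0 G2=NOT G1=NOT 0=1 -> 001
Step 4: G0=G1=0 G1=G0&G2=0&1=0 G2=NOT G1=NOT 0=1 -> 001
Fixed point reached at step 3: 001

Answer: fixed 001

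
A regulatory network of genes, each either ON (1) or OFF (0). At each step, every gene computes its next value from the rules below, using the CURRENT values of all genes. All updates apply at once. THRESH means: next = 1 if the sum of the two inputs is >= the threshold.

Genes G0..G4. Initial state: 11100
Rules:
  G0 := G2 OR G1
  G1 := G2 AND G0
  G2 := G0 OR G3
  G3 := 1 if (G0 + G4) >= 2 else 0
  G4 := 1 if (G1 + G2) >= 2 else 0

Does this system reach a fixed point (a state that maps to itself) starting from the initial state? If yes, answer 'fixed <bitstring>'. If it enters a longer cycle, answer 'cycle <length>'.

Answer: fixed 11111

Derivation:
Step 0: 11100
Step 1: G0=G2|G1=1|1=1 G1=G2&G0=1&1=1 G2=G0|G3=1|0=1 G3=(1+0>=2)=0 G4=(1+1>=2)=1 -> 11101
Step 2: G0=G2|G1=1|1=1 G1=G2&G0=1&1=1 G2=G0|G3=1|0=1 G3=(1+1>=2)=1 G4=(1+1>=2)=1 -> 11111
Step 3: G0=G2|G1=1|1=1 G1=G2&G0=1&1=1 G2=G0|G3=1|1=1 G3=(1+1>=2)=1 G4=(1+1>=2)=1 -> 11111
Fixed point reached at step 2: 11111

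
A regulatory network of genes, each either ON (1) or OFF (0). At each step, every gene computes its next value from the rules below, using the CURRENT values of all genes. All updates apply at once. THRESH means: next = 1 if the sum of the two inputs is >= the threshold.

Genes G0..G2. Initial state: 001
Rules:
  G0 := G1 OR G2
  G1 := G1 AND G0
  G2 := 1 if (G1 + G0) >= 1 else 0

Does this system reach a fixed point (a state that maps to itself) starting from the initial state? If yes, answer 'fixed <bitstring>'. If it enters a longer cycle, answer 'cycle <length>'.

Answer: cycle 2

Derivation:
Step 0: 001
Step 1: G0=G1|G2=0|1=1 G1=G1&G0=0&0=0 G2=(0+0>=1)=0 -> 100
Step 2: G0=G1|G2=0|0=0 G1=G1&G0=0&1=0 G2=(0+1>=1)=1 -> 001
Cycle of length 2 starting at step 0 -> no fixed point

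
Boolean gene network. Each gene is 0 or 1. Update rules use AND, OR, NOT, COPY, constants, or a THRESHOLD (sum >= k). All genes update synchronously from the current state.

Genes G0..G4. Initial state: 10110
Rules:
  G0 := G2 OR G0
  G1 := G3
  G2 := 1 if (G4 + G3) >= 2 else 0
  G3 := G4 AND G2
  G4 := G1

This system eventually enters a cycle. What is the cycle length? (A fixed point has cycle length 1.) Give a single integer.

Answer: 1

Derivation:
Step 0: 10110
Step 1: G0=G2|G0=1|1=1 G1=G3=1 G2=(0+1>=2)=0 G3=G4&G2=0&1=0 G4=G1=0 -> 11000
Step 2: G0=G2|G0=0|1=1 G1=G3=0 G2=(0+0>=2)=0 G3=G4&G2=0&0=0 G4=G1=1 -> 10001
Step 3: G0=G2|G0=0|1=1 G1=G3=0 G2=(1+0>=2)=0 G3=G4&G2=1&0=0 G4=G1=0 -> 10000
Step 4: G0=G2|G0=0|1=1 G1=G3=0 G2=(0+0>=2)=0 G3=G4&G2=0&0=0 G4=G1=0 -> 10000
State from step 4 equals state from step 3 -> cycle length 1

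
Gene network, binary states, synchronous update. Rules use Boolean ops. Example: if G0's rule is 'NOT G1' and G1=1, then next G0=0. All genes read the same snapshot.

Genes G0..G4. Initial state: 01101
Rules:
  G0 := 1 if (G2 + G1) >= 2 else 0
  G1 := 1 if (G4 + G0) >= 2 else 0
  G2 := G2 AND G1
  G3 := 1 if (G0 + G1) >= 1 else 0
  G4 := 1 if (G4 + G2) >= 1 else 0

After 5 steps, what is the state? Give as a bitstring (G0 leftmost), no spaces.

Step 1: G0=(1+1>=2)=1 G1=(1+0>=2)=0 G2=G2&G1=1&1=1 G3=(0+1>=1)=1 G4=(1+1>=1)=1 -> 10111
Step 2: G0=(1+0>=2)=0 G1=(1+1>=2)=1 G2=G2&G1=1&0=0 G3=(1+0>=1)=1 G4=(1+1>=1)=1 -> 01011
Step 3: G0=(0+1>=2)=0 G1=(1+0>=2)=0 G2=G2&G1=0&1=0 G3=(0+1>=1)=1 G4=(1+0>=1)=1 -> 00011
Step 4: G0=(0+0>=2)=0 G1=(1+0>=2)=0 G2=G2&G1=0&0=0 G3=(0+0>=1)=0 G4=(1+0>=1)=1 -> 00001
Step 5: G0=(0+0>=2)=0 G1=(1+0>=2)=0 G2=G2&G1=0&0=0 G3=(0+0>=1)=0 G4=(1+0>=1)=1 -> 00001

00001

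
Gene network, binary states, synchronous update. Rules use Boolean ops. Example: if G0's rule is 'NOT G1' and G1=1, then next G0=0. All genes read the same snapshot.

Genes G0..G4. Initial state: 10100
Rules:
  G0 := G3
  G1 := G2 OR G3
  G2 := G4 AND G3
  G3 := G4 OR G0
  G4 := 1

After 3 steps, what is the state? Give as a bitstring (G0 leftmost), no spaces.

Step 1: G0=G3=0 G1=G2|G3=1|0=1 G2=G4&G3=0&0=0 G3=G4|G0=0|1=1 G4=1(const) -> 01011
Step 2: G0=G3=1 G1=G2|G3=0|1=1 G2=G4&G3=1&1=1 G3=G4|G0=1|0=1 G4=1(const) -> 11111
Step 3: G0=G3=1 G1=G2|G3=1|1=1 G2=G4&G3=1&1=1 G3=G4|G0=1|1=1 G4=1(const) -> 11111

11111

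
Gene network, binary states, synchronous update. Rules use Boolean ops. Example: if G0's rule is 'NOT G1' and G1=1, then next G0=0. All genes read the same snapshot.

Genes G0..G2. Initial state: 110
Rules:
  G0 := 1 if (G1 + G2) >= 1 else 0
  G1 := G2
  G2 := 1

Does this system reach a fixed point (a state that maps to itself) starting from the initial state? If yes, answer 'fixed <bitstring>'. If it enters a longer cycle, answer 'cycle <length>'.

Step 0: 110
Step 1: G0=(1+0>=1)=1 G1=G2=0 G2=1(const) -> 101
Step 2: G0=(0+1>=1)=1 G1=G2=1 G2=1(const) -> 111
Step 3: G0=(1+1>=1)=1 G1=G2=1 G2=1(const) -> 111
Fixed point reached at step 2: 111

Answer: fixed 111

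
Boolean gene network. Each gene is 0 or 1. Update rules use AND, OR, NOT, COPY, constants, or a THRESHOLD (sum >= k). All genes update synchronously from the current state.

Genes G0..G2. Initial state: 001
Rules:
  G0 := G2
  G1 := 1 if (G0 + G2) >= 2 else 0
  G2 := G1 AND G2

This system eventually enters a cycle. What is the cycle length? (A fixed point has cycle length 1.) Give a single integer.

Step 0: 001
Step 1: G0=G2=1 G1=(0+1>=2)=0 G2=G1&G2=0&1=0 -> 100
Step 2: G0=G2=0 G1=(1+0>=2)=0 G2=G1&G2=0&0=0 -> 000
Step 3: G0=G2=0 G1=(0+0>=2)=0 G2=G1&G2=0&0=0 -> 000
State from step 3 equals state from step 2 -> cycle length 1

Answer: 1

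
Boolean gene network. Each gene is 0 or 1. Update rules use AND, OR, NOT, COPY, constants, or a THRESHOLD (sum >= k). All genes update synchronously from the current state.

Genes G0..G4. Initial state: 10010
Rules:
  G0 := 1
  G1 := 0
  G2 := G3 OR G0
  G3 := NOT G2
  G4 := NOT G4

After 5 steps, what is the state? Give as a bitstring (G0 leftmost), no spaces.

Step 1: G0=1(const) G1=0(const) G2=G3|G0=1|1=1 G3=NOT G2=NOT 0=1 G4=NOT G4=NOT 0=1 -> 10111
Step 2: G0=1(const) G1=0(const) G2=G3|G0=1|1=1 G3=NOT G2=NOT 1=0 G4=NOT G4=NOT 1=0 -> 10100
Step 3: G0=1(const) G1=0(const) G2=G3|G0=0|1=1 G3=NOT G2=NOT 1=0 G4=NOT G4=NOT 0=1 -> 10101
Step 4: G0=1(const) G1=0(const) G2=G3|G0=0|1=1 G3=NOT G2=NOT 1=0 G4=NOT G4=NOT 1=0 -> 10100
Step 5: G0=1(const) G1=0(const) G2=G3|G0=0|1=1 G3=NOT G2=NOT 1=0 G4=NOT G4=NOT 0=1 -> 10101

10101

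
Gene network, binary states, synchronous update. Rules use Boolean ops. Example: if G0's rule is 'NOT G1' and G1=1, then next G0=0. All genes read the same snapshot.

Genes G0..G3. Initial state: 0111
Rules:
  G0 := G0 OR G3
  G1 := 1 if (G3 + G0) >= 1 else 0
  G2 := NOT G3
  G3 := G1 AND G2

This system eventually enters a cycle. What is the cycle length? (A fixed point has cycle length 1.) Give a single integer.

Step 0: 0111
Step 1: G0=G0|G3=0|1=1 G1=(1+0>=1)=1 G2=NOT G3=NOT 1=0 G3=G1&G2=1&1=1 -> 1101
Step 2: G0=G0|G3=1|1=1 G1=(1+1>=1)=1 G2=NOT G3=NOT 1=0 G3=G1&G2=1&0=0 -> 1100
Step 3: G0=G0|G3=1|0=1 G1=(0+1>=1)=1 G2=NOT G3=NOT 0=1 G3=G1&G2=1&0=0 -> 1110
Step 4: G0=G0|G3=1|0=1 G1=(0+1>=1)=1 G2=NOT G3=NOT 0=1 G3=G1&G2=1&1=1 -> 1111
Step 5: G0=G0|G3=1|1=1 G1=(1+1>=1)=1 G2=NOT G3=NOT 1=0 G3=G1&G2=1&1=1 -> 1101
State from step 5 equals state from step 1 -> cycle length 4

Answer: 4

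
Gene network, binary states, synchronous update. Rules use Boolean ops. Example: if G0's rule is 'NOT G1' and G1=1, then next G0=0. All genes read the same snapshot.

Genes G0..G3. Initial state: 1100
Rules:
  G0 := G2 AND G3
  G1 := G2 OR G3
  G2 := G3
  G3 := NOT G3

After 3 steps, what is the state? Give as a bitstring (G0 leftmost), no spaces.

Step 1: G0=G2&G3=0&0=0 G1=G2|G3=0|0=0 G2=G3=0 G3=NOT G3=NOT 0=1 -> 0001
Step 2: G0=G2&G3=0&1=0 G1=G2|G3=0|1=1 G2=G3=1 G3=NOT G3=NOT 1=0 -> 0110
Step 3: G0=G2&G3=1&0=0 G1=G2|G3=1|0=1 G2=G3=0 G3=NOT G3=NOT 0=1 -> 0101

0101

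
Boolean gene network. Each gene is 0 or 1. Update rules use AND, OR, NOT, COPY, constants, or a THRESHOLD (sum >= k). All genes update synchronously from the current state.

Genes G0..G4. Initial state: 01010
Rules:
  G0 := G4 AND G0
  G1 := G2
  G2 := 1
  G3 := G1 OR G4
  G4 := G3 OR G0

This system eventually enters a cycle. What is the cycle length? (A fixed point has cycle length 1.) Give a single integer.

Answer: 1

Derivation:
Step 0: 01010
Step 1: G0=G4&G0=0&0=0 G1=G2=0 G2=1(const) G3=G1|G4=1|0=1 G4=G3|G0=1|0=1 -> 00111
Step 2: G0=G4&G0=1&0=0 G1=G2=1 G2=1(const) G3=G1|G4=0|1=1 G4=G3|G0=1|0=1 -> 01111
Step 3: G0=G4&G0=1&0=0 G1=G2=1 G2=1(const) G3=G1|G4=1|1=1 G4=G3|G0=1|0=1 -> 01111
State from step 3 equals state from step 2 -> cycle length 1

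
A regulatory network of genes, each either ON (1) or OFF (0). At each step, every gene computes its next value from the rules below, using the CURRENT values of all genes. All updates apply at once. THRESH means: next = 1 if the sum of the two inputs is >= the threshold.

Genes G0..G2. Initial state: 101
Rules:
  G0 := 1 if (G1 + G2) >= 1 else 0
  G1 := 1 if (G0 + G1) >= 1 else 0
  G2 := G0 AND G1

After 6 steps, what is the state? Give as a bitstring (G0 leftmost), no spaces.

Step 1: G0=(0+1>=1)=1 G1=(1+0>=1)=1 G2=G0&G1=1&0=0 -> 110
Step 2: G0=(1+0>=1)=1 G1=(1+1>=1)=1 G2=G0&G1=1&1=1 -> 111
Step 3: G0=(1+1>=1)=1 G1=(1+1>=1)=1 G2=G0&G1=1&1=1 -> 111
Step 4: G0=(1+1>=1)=1 G1=(1+1>=1)=1 G2=G0&G1=1&1=1 -> 111
Step 5: G0=(1+1>=1)=1 G1=(1+1>=1)=1 G2=G0&G1=1&1=1 -> 111
Step 6: G0=(1+1>=1)=1 G1=(1+1>=1)=1 G2=G0&G1=1&1=1 -> 111

111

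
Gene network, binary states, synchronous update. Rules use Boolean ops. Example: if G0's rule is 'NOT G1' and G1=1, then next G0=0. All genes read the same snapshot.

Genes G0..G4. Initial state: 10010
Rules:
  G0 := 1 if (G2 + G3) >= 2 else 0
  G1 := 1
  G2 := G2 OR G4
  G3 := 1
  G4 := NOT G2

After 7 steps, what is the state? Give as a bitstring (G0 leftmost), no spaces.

Step 1: G0=(0+1>=2)=0 G1=1(const) G2=G2|G4=0|0=0 G3=1(const) G4=NOT G2=NOT 0=1 -> 01011
Step 2: G0=(0+1>=2)=0 G1=1(const) G2=G2|G4=0|1=1 G3=1(const) G4=NOT G2=NOT 0=1 -> 01111
Step 3: G0=(1+1>=2)=1 G1=1(const) G2=G2|G4=1|1=1 G3=1(const) G4=NOT G2=NOT 1=0 -> 11110
Step 4: G0=(1+1>=2)=1 G1=1(const) G2=G2|G4=1|0=1 G3=1(const) G4=NOT G2=NOT 1=0 -> 11110
Step 5: G0=(1+1>=2)=1 G1=1(const) G2=G2|G4=1|0=1 G3=1(const) G4=NOT G2=NOT 1=0 -> 11110
Step 6: G0=(1+1>=2)=1 G1=1(const) G2=G2|G4=1|0=1 G3=1(const) G4=NOT G2=NOT 1=0 -> 11110
Step 7: G0=(1+1>=2)=1 G1=1(const) G2=G2|G4=1|0=1 G3=1(const) G4=NOT G2=NOT 1=0 -> 11110

11110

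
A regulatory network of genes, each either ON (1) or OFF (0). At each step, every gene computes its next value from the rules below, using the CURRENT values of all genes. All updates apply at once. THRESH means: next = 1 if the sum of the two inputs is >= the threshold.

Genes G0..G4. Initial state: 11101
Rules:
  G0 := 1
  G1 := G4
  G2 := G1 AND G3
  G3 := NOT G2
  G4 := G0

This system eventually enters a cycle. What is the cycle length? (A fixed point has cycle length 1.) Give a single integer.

Answer: 4

Derivation:
Step 0: 11101
Step 1: G0=1(const) G1=G4=1 G2=G1&G3=1&0=0 G3=NOT G2=NOT 1=0 G4=G0=1 -> 11001
Step 2: G0=1(const) G1=G4=1 G2=G1&G3=1&0=0 G3=NOT G2=NOT 0=1 G4=G0=1 -> 11011
Step 3: G0=1(const) G1=G4=1 G2=G1&G3=1&1=1 G3=NOT G2=NOT 0=1 G4=G0=1 -> 11111
Step 4: G0=1(const) G1=G4=1 G2=G1&G3=1&1=1 G3=NOT G2=NOT 1=0 G4=G0=1 -> 11101
State from step 4 equals state from step 0 -> cycle length 4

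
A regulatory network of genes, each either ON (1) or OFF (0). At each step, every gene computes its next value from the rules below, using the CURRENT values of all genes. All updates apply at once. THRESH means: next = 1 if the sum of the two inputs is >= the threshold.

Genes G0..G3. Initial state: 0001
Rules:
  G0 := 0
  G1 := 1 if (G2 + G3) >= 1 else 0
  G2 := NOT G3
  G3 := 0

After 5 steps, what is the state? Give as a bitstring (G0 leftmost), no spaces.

Step 1: G0=0(const) G1=(0+1>=1)=1 G2=NOT G3=NOT 1=0 G3=0(const) -> 0100
Step 2: G0=0(const) G1=(0+0>=1)=0 G2=NOT G3=NOT 0=1 G3=0(const) -> 0010
Step 3: G0=0(const) G1=(1+0>=1)=1 G2=NOT G3=NOT 0=1 G3=0(const) -> 0110
Step 4: G0=0(const) G1=(1+0>=1)=1 G2=NOT G3=NOT 0=1 G3=0(const) -> 0110
Step 5: G0=0(const) G1=(1+0>=1)=1 G2=NOT G3=NOT 0=1 G3=0(const) -> 0110

0110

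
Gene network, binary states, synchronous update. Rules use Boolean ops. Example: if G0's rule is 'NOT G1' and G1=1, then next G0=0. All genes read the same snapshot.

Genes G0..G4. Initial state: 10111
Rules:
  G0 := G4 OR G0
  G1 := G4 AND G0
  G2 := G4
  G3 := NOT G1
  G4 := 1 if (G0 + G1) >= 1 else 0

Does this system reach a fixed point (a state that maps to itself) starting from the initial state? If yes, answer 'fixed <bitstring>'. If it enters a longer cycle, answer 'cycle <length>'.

Step 0: 10111
Step 1: G0=G4|G0=1|1=1 G1=G4&G0=1&1=1 G2=G4=1 G3=NOT G1=NOT 0=1 G4=(1+0>=1)=1 -> 11111
Step 2: G0=G4|G0=1|1=1 G1=G4&G0=1&1=1 G2=G4=1 G3=NOT G1=NOT 1=0 G4=(1+1>=1)=1 -> 11101
Step 3: G0=G4|G0=1|1=1 G1=G4&G0=1&1=1 G2=G4=1 G3=NOT G1=NOT 1=0 G4=(1+1>=1)=1 -> 11101
Fixed point reached at step 2: 11101

Answer: fixed 11101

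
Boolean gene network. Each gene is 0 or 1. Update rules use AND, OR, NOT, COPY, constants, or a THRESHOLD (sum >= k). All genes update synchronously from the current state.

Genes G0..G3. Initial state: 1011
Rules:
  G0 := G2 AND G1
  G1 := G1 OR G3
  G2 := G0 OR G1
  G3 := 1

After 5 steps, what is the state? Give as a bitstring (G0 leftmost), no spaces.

Step 1: G0=G2&G1=1&0=0 G1=G1|G3=0|1=1 G2=G0|G1=1|0=1 G3=1(const) -> 0111
Step 2: G0=G2&G1=1&1=1 G1=G1|G3=1|1=1 G2=G0|G1=0|1=1 G3=1(const) -> 1111
Step 3: G0=G2&G1=1&1=1 G1=G1|G3=1|1=1 G2=G0|G1=1|1=1 G3=1(const) -> 1111
Step 4: G0=G2&G1=1&1=1 G1=G1|G3=1|1=1 G2=G0|G1=1|1=1 G3=1(const) -> 1111
Step 5: G0=G2&G1=1&1=1 G1=G1|G3=1|1=1 G2=G0|G1=1|1=1 G3=1(const) -> 1111

1111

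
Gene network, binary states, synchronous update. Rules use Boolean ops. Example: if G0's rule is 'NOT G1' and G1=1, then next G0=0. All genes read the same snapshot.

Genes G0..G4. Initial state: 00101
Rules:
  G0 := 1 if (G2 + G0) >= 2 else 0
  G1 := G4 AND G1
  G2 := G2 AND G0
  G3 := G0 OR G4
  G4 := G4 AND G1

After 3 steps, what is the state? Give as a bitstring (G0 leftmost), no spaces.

Step 1: G0=(1+0>=2)=0 G1=G4&G1=1&0=0 G2=G2&G0=1&0=0 G3=G0|G4=0|1=1 G4=G4&G1=1&0=0 -> 00010
Step 2: G0=(0+0>=2)=0 G1=G4&G1=0&0=0 G2=G2&G0=0&0=0 G3=G0|G4=0|0=0 G4=G4&G1=0&0=0 -> 00000
Step 3: G0=(0+0>=2)=0 G1=G4&G1=0&0=0 G2=G2&G0=0&0=0 G3=G0|G4=0|0=0 G4=G4&G1=0&0=0 -> 00000

00000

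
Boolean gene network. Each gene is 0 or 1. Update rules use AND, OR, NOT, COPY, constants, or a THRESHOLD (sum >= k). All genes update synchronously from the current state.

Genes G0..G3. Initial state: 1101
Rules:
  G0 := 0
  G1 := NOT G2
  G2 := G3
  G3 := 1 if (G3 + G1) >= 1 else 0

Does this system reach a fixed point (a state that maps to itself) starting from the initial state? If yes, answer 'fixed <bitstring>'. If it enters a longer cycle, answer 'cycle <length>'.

Step 0: 1101
Step 1: G0=0(const) G1=NOT G2=NOT 0=1 G2=G3=1 G3=(1+1>=1)=1 -> 0111
Step 2: G0=0(const) G1=NOT G2=NOT 1=0 G2=G3=1 G3=(1+1>=1)=1 -> 0011
Step 3: G0=0(const) G1=NOT G2=NOT 1=0 G2=G3=1 G3=(1+0>=1)=1 -> 0011
Fixed point reached at step 2: 0011

Answer: fixed 0011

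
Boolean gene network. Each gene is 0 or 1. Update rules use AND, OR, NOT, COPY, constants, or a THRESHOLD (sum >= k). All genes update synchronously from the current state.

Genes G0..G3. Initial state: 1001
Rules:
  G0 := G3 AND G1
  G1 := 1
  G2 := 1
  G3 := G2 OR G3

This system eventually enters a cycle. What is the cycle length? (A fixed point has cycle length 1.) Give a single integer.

Step 0: 1001
Step 1: G0=G3&G1=1&0=0 G1=1(const) G2=1(const) G3=G2|G3=0|1=1 -> 0111
Step 2: G0=G3&G1=1&1=1 G1=1(const) G2=1(const) G3=G2|G3=1|1=1 -> 1111
Step 3: G0=G3&G1=1&1=1 G1=1(const) G2=1(const) G3=G2|G3=1|1=1 -> 1111
State from step 3 equals state from step 2 -> cycle length 1

Answer: 1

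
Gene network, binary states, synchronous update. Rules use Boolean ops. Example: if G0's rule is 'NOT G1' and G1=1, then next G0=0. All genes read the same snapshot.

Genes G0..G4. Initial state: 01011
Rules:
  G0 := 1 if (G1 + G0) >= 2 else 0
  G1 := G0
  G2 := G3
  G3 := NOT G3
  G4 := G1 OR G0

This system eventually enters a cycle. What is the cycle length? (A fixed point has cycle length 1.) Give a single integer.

Step 0: 01011
Step 1: G0=(1+0>=2)=0 G1=G0=0 G2=G3=1 G3=NOT G3=NOT 1=0 G4=G1|G0=1|0=1 -> 00101
Step 2: G0=(0+0>=2)=0 G1=G0=0 G2=G3=0 G3=NOT G3=NOT 0=1 G4=G1|G0=0|0=0 -> 00010
Step 3: G0=(0+0>=2)=0 G1=G0=0 G2=G3=1 G3=NOT G3=NOT 1=0 G4=G1|G0=0|0=0 -> 00100
Step 4: G0=(0+0>=2)=0 G1=G0=0 G2=G3=0 G3=NOT G3=NOT 0=1 G4=G1|G0=0|0=0 -> 00010
State from step 4 equals state from step 2 -> cycle length 2

Answer: 2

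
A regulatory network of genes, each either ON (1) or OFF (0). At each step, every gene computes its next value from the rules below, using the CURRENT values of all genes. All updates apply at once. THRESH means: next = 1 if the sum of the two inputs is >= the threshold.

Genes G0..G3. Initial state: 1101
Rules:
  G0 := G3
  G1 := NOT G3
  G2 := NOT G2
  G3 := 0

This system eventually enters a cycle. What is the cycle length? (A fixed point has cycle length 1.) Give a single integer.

Answer: 2

Derivation:
Step 0: 1101
Step 1: G0=G3=1 G1=NOT G3=NOT 1=0 G2=NOT G2=NOT 0=1 G3=0(const) -> 1010
Step 2: G0=G3=0 G1=NOT G3=NOT 0=1 G2=NOT G2=NOT 1=0 G3=0(const) -> 0100
Step 3: G0=G3=0 G1=NOT G3=NOT 0=1 G2=NOT G2=NOT 0=1 G3=0(const) -> 0110
Step 4: G0=G3=0 G1=NOT G3=NOT 0=1 G2=NOT G2=NOT 1=0 G3=0(const) -> 0100
State from step 4 equals state from step 2 -> cycle length 2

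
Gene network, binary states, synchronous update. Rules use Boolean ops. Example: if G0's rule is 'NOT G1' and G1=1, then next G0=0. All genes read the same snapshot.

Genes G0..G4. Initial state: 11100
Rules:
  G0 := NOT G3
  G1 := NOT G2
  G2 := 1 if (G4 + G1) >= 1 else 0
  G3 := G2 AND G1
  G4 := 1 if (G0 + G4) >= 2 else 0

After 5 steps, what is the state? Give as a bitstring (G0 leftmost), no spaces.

Step 1: G0=NOT G3=NOT 0=1 G1=NOT G2=NOT 1=0 G2=(0+1>=1)=1 G3=G2&G1=1&1=1 G4=(1+0>=2)=0 -> 10110
Step 2: G0=NOT G3=NOT 1=0 G1=NOT G2=NOT 1=0 G2=(0+0>=1)=0 G3=G2&G1=1&0=0 G4=(1+0>=2)=0 -> 00000
Step 3: G0=NOT G3=NOT 0=1 G1=NOT G2=NOT 0=1 G2=(0+0>=1)=0 G3=G2&G1=0&0=0 G4=(0+0>=2)=0 -> 11000
Step 4: G0=NOT G3=NOT 0=1 G1=NOT G2=NOT 0=1 G2=(0+1>=1)=1 G3=G2&G1=0&1=0 G4=(1+0>=2)=0 -> 11100
Step 5: G0=NOT G3=NOT 0=1 G1=NOT G2=NOT 1=0 G2=(0+1>=1)=1 G3=G2&G1=1&1=1 G4=(1+0>=2)=0 -> 10110

10110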